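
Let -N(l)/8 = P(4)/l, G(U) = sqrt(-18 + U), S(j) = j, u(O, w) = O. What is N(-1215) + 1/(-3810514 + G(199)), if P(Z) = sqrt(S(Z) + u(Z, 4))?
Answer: -3810514/14520016944015 - sqrt(181)/14520016944015 + 16*sqrt(2)/1215 ≈ 0.018623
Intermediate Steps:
P(Z) = sqrt(2)*sqrt(Z) (P(Z) = sqrt(Z + Z) = sqrt(2*Z) = sqrt(2)*sqrt(Z))
N(l) = -16*sqrt(2)/l (N(l) = -8*sqrt(2)*sqrt(4)/l = -8*sqrt(2)*2/l = -8*2*sqrt(2)/l = -16*sqrt(2)/l)
N(-1215) + 1/(-3810514 + G(199)) = -16*sqrt(2)/(-1215) + 1/(-3810514 + sqrt(-18 + 199)) = -16*sqrt(2)*(-1/1215) + 1/(-3810514 + sqrt(181)) = 16*sqrt(2)/1215 + 1/(-3810514 + sqrt(181)) = 1/(-3810514 + sqrt(181)) + 16*sqrt(2)/1215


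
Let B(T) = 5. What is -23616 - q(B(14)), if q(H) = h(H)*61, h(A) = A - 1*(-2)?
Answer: -24043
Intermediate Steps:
h(A) = 2 + A (h(A) = A + 2 = 2 + A)
q(H) = 122 + 61*H (q(H) = (2 + H)*61 = 122 + 61*H)
-23616 - q(B(14)) = -23616 - (122 + 61*5) = -23616 - (122 + 305) = -23616 - 1*427 = -23616 - 427 = -24043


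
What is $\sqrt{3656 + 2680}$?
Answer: $24 \sqrt{11} \approx 79.599$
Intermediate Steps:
$\sqrt{3656 + 2680} = \sqrt{6336} = 24 \sqrt{11}$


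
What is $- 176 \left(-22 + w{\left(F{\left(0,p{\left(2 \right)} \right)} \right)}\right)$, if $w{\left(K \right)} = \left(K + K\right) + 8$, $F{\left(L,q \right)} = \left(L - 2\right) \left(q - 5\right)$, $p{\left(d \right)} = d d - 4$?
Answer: $-1056$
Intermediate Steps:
$p{\left(d \right)} = -4 + d^{2}$ ($p{\left(d \right)} = d^{2} - 4 = -4 + d^{2}$)
$F{\left(L,q \right)} = \left(-5 + q\right) \left(-2 + L\right)$ ($F{\left(L,q \right)} = \left(-2 + L\right) \left(-5 + q\right) = \left(-5 + q\right) \left(-2 + L\right)$)
$w{\left(K \right)} = 8 + 2 K$ ($w{\left(K \right)} = 2 K + 8 = 8 + 2 K$)
$- 176 \left(-22 + w{\left(F{\left(0,p{\left(2 \right)} \right)} \right)}\right) = - 176 \left(-22 + \left(8 + 2 \left(10 - 0 - 2 \left(-4 + 2^{2}\right) + 0 \left(-4 + 2^{2}\right)\right)\right)\right) = - 176 \left(-22 + \left(8 + 2 \left(10 + 0 - 2 \left(-4 + 4\right) + 0 \left(-4 + 4\right)\right)\right)\right) = - 176 \left(-22 + \left(8 + 2 \left(10 + 0 - 0 + 0 \cdot 0\right)\right)\right) = - 176 \left(-22 + \left(8 + 2 \left(10 + 0 + 0 + 0\right)\right)\right) = - 176 \left(-22 + \left(8 + 2 \cdot 10\right)\right) = - 176 \left(-22 + \left(8 + 20\right)\right) = - 176 \left(-22 + 28\right) = \left(-176\right) 6 = -1056$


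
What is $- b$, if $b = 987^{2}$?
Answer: $-974169$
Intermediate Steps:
$b = 974169$
$- b = \left(-1\right) 974169 = -974169$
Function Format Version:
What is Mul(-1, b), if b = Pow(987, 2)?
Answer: -974169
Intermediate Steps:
b = 974169
Mul(-1, b) = Mul(-1, 974169) = -974169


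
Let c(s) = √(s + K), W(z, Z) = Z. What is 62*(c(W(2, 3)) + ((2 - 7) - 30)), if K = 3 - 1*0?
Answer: -2170 + 62*√6 ≈ -2018.1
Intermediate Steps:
K = 3 (K = 3 + 0 = 3)
c(s) = √(3 + s) (c(s) = √(s + 3) = √(3 + s))
62*(c(W(2, 3)) + ((2 - 7) - 30)) = 62*(√(3 + 3) + ((2 - 7) - 30)) = 62*(√6 + (-5 - 30)) = 62*(√6 - 35) = 62*(-35 + √6) = -2170 + 62*√6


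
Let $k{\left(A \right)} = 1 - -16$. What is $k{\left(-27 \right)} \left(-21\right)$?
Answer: $-357$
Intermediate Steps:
$k{\left(A \right)} = 17$ ($k{\left(A \right)} = 1 + 16 = 17$)
$k{\left(-27 \right)} \left(-21\right) = 17 \left(-21\right) = -357$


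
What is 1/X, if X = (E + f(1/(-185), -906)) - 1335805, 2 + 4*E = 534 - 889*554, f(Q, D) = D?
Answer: -2/2919409 ≈ -6.8507e-7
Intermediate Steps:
E = -245987/2 (E = -½ + (534 - 889*554)/4 = -½ + (534 - 492506)/4 = -½ + (¼)*(-491972) = -½ - 122993 = -245987/2 ≈ -1.2299e+5)
X = -2919409/2 (X = (-245987/2 - 906) - 1335805 = -247799/2 - 1335805 = -2919409/2 ≈ -1.4597e+6)
1/X = 1/(-2919409/2) = -2/2919409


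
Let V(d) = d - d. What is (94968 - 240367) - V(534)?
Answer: -145399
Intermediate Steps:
V(d) = 0
(94968 - 240367) - V(534) = (94968 - 240367) - 1*0 = -145399 + 0 = -145399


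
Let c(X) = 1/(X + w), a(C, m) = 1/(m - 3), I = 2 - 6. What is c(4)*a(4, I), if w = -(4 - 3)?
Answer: -1/21 ≈ -0.047619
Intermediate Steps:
I = -4
a(C, m) = 1/(-3 + m)
w = -1 (w = -1*1 = -1)
c(X) = 1/(-1 + X) (c(X) = 1/(X - 1) = 1/(-1 + X))
c(4)*a(4, I) = 1/((-1 + 4)*(-3 - 4)) = 1/(3*(-7)) = (⅓)*(-⅐) = -1/21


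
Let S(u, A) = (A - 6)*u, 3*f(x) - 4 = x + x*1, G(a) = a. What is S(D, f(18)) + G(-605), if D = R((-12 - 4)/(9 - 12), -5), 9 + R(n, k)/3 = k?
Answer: -913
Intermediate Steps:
f(x) = 4/3 + 2*x/3 (f(x) = 4/3 + (x + x*1)/3 = 4/3 + (x + x)/3 = 4/3 + (2*x)/3 = 4/3 + 2*x/3)
R(n, k) = -27 + 3*k
D = -42 (D = -27 + 3*(-5) = -27 - 15 = -42)
S(u, A) = u*(-6 + A) (S(u, A) = (-6 + A)*u = u*(-6 + A))
S(D, f(18)) + G(-605) = -42*(-6 + (4/3 + (⅔)*18)) - 605 = -42*(-6 + (4/3 + 12)) - 605 = -42*(-6 + 40/3) - 605 = -42*22/3 - 605 = -308 - 605 = -913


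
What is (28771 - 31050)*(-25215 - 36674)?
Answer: 141045031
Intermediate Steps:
(28771 - 31050)*(-25215 - 36674) = -2279*(-61889) = 141045031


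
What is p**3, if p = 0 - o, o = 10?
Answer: -1000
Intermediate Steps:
p = -10 (p = 0 - 1*10 = 0 - 10 = -10)
p**3 = (-10)**3 = -1000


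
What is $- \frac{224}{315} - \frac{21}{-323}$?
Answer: $- \frac{9391}{14535} \approx -0.6461$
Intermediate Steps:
$- \frac{224}{315} - \frac{21}{-323} = \left(-224\right) \frac{1}{315} - - \frac{21}{323} = - \frac{32}{45} + \frac{21}{323} = - \frac{9391}{14535}$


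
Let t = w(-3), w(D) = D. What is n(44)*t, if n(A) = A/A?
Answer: -3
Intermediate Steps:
n(A) = 1
t = -3
n(44)*t = 1*(-3) = -3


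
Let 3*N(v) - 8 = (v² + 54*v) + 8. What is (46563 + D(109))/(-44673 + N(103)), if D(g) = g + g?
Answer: -140343/117832 ≈ -1.1910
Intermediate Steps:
N(v) = 16/3 + 18*v + v²/3 (N(v) = 8/3 + ((v² + 54*v) + 8)/3 = 8/3 + (8 + v² + 54*v)/3 = 8/3 + (8/3 + 18*v + v²/3) = 16/3 + 18*v + v²/3)
D(g) = 2*g
(46563 + D(109))/(-44673 + N(103)) = (46563 + 2*109)/(-44673 + (16/3 + 18*103 + (⅓)*103²)) = (46563 + 218)/(-44673 + (16/3 + 1854 + (⅓)*10609)) = 46781/(-44673 + (16/3 + 1854 + 10609/3)) = 46781/(-44673 + 16187/3) = 46781/(-117832/3) = 46781*(-3/117832) = -140343/117832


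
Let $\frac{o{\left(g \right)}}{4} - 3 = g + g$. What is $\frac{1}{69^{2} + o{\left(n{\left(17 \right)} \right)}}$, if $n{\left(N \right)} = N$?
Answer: $\frac{1}{4909} \approx 0.00020371$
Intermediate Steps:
$o{\left(g \right)} = 12 + 8 g$ ($o{\left(g \right)} = 12 + 4 \left(g + g\right) = 12 + 4 \cdot 2 g = 12 + 8 g$)
$\frac{1}{69^{2} + o{\left(n{\left(17 \right)} \right)}} = \frac{1}{69^{2} + \left(12 + 8 \cdot 17\right)} = \frac{1}{4761 + \left(12 + 136\right)} = \frac{1}{4761 + 148} = \frac{1}{4909}$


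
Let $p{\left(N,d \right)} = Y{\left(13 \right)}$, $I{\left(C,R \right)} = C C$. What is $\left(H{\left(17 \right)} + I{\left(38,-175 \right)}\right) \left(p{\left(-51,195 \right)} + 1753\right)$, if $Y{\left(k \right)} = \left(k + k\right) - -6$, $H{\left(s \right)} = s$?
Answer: $2607885$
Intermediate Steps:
$Y{\left(k \right)} = 6 + 2 k$ ($Y{\left(k \right)} = 2 k + 6 = 6 + 2 k$)
$I{\left(C,R \right)} = C^{2}$
$p{\left(N,d \right)} = 32$ ($p{\left(N,d \right)} = 6 + 2 \cdot 13 = 6 + 26 = 32$)
$\left(H{\left(17 \right)} + I{\left(38,-175 \right)}\right) \left(p{\left(-51,195 \right)} + 1753\right) = \left(17 + 38^{2}\right) \left(32 + 1753\right) = \left(17 + 1444\right) 1785 = 1461 \cdot 1785 = 2607885$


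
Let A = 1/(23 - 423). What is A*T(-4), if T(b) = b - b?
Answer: 0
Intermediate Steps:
A = -1/400 (A = 1/(-400) = -1/400 ≈ -0.0025000)
T(b) = 0
A*T(-4) = -1/400*0 = 0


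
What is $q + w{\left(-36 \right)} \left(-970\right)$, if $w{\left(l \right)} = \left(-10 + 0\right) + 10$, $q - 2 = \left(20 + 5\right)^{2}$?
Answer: $627$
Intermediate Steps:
$q = 627$ ($q = 2 + \left(20 + 5\right)^{2} = 2 + 25^{2} = 2 + 625 = 627$)
$w{\left(l \right)} = 0$ ($w{\left(l \right)} = -10 + 10 = 0$)
$q + w{\left(-36 \right)} \left(-970\right) = 627 + 0 \left(-970\right) = 627 + 0 = 627$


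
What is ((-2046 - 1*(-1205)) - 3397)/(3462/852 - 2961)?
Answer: 601796/419885 ≈ 1.4332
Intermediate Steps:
((-2046 - 1*(-1205)) - 3397)/(3462/852 - 2961) = ((-2046 + 1205) - 3397)/(3462*(1/852) - 2961) = (-841 - 3397)/(577/142 - 2961) = -4238/(-419885/142) = -4238*(-142/419885) = 601796/419885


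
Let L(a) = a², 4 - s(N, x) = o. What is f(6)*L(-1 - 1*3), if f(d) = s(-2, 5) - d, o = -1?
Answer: -16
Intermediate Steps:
s(N, x) = 5 (s(N, x) = 4 - 1*(-1) = 4 + 1 = 5)
f(d) = 5 - d
f(6)*L(-1 - 1*3) = (5 - 1*6)*(-1 - 1*3)² = (5 - 6)*(-1 - 3)² = -1*(-4)² = -1*16 = -16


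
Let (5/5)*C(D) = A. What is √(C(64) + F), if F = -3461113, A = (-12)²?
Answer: I*√3460969 ≈ 1860.4*I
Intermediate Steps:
A = 144
C(D) = 144
√(C(64) + F) = √(144 - 3461113) = √(-3460969) = I*√3460969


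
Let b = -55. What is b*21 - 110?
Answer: -1265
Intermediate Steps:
b*21 - 110 = -55*21 - 110 = -1155 - 110 = -1265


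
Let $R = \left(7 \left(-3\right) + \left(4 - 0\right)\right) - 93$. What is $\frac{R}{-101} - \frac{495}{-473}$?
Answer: $\frac{9275}{4343} \approx 2.1356$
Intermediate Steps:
$R = -110$ ($R = \left(-21 + \left(4 + 0\right)\right) - 93 = \left(-21 + 4\right) - 93 = -17 - 93 = -110$)
$\frac{R}{-101} - \frac{495}{-473} = - \frac{110}{-101} - \frac{495}{-473} = \left(-110\right) \left(- \frac{1}{101}\right) - - \frac{45}{43} = \frac{110}{101} + \frac{45}{43} = \frac{9275}{4343}$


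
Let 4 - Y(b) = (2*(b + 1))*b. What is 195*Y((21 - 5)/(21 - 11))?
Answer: -4212/5 ≈ -842.40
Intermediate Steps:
Y(b) = 4 - b*(2 + 2*b) (Y(b) = 4 - 2*(b + 1)*b = 4 - 2*(1 + b)*b = 4 - (2 + 2*b)*b = 4 - b*(2 + 2*b))
195*Y((21 - 5)/(21 - 11)) = 195*(4 - 2*(21 - 5)/(21 - 11) - 2*(21 - 5)**2/(21 - 11)**2) = 195*(4 - 32/10 - 2*(16/10)**2) = 195*(4 - 32/10 - 2*(16*(1/10))**2) = 195*(4 - 2*8/5 - 2*(8/5)**2) = 195*(4 - 16/5 - 2*64/25) = 195*(4 - 16/5 - 128/25) = 195*(-108/25) = -4212/5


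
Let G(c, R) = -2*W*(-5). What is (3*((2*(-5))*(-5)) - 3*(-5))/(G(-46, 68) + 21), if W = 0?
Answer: 55/7 ≈ 7.8571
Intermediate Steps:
G(c, R) = 0 (G(c, R) = -2*0*(-5) = 0*(-5) = 0)
(3*((2*(-5))*(-5)) - 3*(-5))/(G(-46, 68) + 21) = (3*((2*(-5))*(-5)) - 3*(-5))/(0 + 21) = (3*(-10*(-5)) + 15)/21 = (3*50 + 15)*(1/21) = (150 + 15)*(1/21) = 165*(1/21) = 55/7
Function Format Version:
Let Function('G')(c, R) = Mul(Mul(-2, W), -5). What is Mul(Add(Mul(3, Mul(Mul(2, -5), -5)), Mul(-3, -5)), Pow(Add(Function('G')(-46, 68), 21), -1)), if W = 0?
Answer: Rational(55, 7) ≈ 7.8571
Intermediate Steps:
Function('G')(c, R) = 0 (Function('G')(c, R) = Mul(Mul(-2, 0), -5) = Mul(0, -5) = 0)
Mul(Add(Mul(3, Mul(Mul(2, -5), -5)), Mul(-3, -5)), Pow(Add(Function('G')(-46, 68), 21), -1)) = Mul(Add(Mul(3, Mul(Mul(2, -5), -5)), Mul(-3, -5)), Pow(Add(0, 21), -1)) = Mul(Add(Mul(3, Mul(-10, -5)), 15), Pow(21, -1)) = Mul(Add(Mul(3, 50), 15), Rational(1, 21)) = Mul(Add(150, 15), Rational(1, 21)) = Mul(165, Rational(1, 21)) = Rational(55, 7)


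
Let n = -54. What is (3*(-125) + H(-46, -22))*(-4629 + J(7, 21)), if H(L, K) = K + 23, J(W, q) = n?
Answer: 1751442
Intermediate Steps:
J(W, q) = -54
H(L, K) = 23 + K
(3*(-125) + H(-46, -22))*(-4629 + J(7, 21)) = (3*(-125) + (23 - 22))*(-4629 - 54) = (-375 + 1)*(-4683) = -374*(-4683) = 1751442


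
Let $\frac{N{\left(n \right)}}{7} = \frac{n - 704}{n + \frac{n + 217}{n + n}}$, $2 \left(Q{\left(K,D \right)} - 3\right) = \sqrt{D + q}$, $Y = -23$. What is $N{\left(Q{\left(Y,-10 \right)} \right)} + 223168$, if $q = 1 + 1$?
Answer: $\frac{2 \left(- 26095921 i + 1445706 \sqrt{2}\right)}{13 \left(\sqrt{2} - 18 i\right)} \approx 2.2304 \cdot 10^{5} - 48.862 i$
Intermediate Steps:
$q = 2$
$Q{\left(K,D \right)} = 3 + \frac{\sqrt{2 + D}}{2}$ ($Q{\left(K,D \right)} = 3 + \frac{\sqrt{D + 2}}{2} = 3 + \frac{\sqrt{2 + D}}{2}$)
$N{\left(n \right)} = \frac{7 \left(-704 + n\right)}{n + \frac{217 + n}{2 n}}$ ($N{\left(n \right)} = 7 \frac{n - 704}{n + \frac{n + 217}{n + n}} = 7 \frac{-704 + n}{n + \frac{217 + n}{2 n}} = \frac{7 \left(-704 + n\right)}{n + \frac{217 + n}{2 n}}$)
$N{\left(Q{\left(Y,-10 \right)} \right)} + 223168 = \frac{14 \left(3 + \frac{\sqrt{2 - 10}}{2}\right) \left(-704 + \left(3 + \frac{\sqrt{2 - 10}}{2}\right)\right)}{217 + \left(3 + \frac{\sqrt{2 - 10}}{2}\right) + 2 \left(3 + \frac{\sqrt{2 - 10}}{2}\right)^{2}} + 223168 = \frac{14 \left(3 + \frac{\sqrt{-8}}{2}\right) \left(-704 + \left(3 + \frac{\sqrt{-8}}{2}\right)\right)}{217 + \left(3 + \frac{\sqrt{-8}}{2}\right) + 2 \left(3 + \frac{\sqrt{-8}}{2}\right)^{2}} + 223168 = \frac{14 \left(3 + \frac{2 i \sqrt{2}}{2}\right) \left(-704 + \left(3 + \frac{2 i \sqrt{2}}{2}\right)\right)}{217 + \left(3 + \frac{2 i \sqrt{2}}{2}\right) + 2 \left(3 + \frac{2 i \sqrt{2}}{2}\right)^{2}} + 223168 = \frac{14 \left(3 + i \sqrt{2}\right) \left(-704 + \left(3 + i \sqrt{2}\right)\right)}{217 + \left(3 + i \sqrt{2}\right) + 2 \left(3 + i \sqrt{2}\right)^{2}} + 223168 = \frac{14 \left(3 + i \sqrt{2}\right) \left(-701 + i \sqrt{2}\right)}{220 + 2 \left(3 + i \sqrt{2}\right)^{2} + i \sqrt{2}} + 223168 = \frac{14 \left(-701 + i \sqrt{2}\right) \left(3 + i \sqrt{2}\right)}{220 + 2 \left(3 + i \sqrt{2}\right)^{2} + i \sqrt{2}} + 223168 = 223168 + \frac{14 \left(-701 + i \sqrt{2}\right) \left(3 + i \sqrt{2}\right)}{220 + 2 \left(3 + i \sqrt{2}\right)^{2} + i \sqrt{2}}$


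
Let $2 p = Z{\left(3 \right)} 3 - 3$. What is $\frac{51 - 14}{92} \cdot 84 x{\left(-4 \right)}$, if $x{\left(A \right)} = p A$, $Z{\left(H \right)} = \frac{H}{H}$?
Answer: $0$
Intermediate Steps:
$Z{\left(H \right)} = 1$
$p = 0$ ($p = \frac{1 \cdot 3 - 3}{2} = \frac{3 - 3}{2} = \frac{1}{2} \cdot 0 = 0$)
$x{\left(A \right)} = 0$ ($x{\left(A \right)} = 0 A = 0$)
$\frac{51 - 14}{92} \cdot 84 x{\left(-4 \right)} = \frac{51 - 14}{92} \cdot 84 \cdot 0 = 37 \cdot \frac{1}{92} \cdot 84 \cdot 0 = \frac{37}{92} \cdot 84 \cdot 0 = \frac{777}{23} \cdot 0 = 0$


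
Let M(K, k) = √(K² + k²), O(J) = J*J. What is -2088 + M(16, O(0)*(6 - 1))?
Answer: -2072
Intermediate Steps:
O(J) = J²
-2088 + M(16, O(0)*(6 - 1)) = -2088 + √(16² + (0²*(6 - 1))²) = -2088 + √(256 + (0*5)²) = -2088 + √(256 + 0²) = -2088 + √(256 + 0) = -2088 + √256 = -2088 + 16 = -2072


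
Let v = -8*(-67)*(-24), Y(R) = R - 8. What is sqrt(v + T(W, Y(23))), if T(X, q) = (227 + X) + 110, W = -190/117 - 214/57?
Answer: I*sqrt(6881290819)/741 ≈ 111.95*I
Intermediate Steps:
Y(R) = -8 + R
W = -11956/2223 (W = -190*1/117 - 214*1/57 = -190/117 - 214/57 = -11956/2223 ≈ -5.3783)
T(X, q) = 337 + X
v = -12864 (v = 536*(-24) = -12864)
sqrt(v + T(W, Y(23))) = sqrt(-12864 + (337 - 11956/2223)) = sqrt(-12864 + 737195/2223) = sqrt(-27859477/2223) = I*sqrt(6881290819)/741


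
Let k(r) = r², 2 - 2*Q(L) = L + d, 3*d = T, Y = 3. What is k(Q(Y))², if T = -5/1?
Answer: 1/81 ≈ 0.012346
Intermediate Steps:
T = -5 (T = -5*1 = -5)
d = -5/3 (d = (⅓)*(-5) = -5/3 ≈ -1.6667)
Q(L) = 11/6 - L/2 (Q(L) = 1 - (L - 5/3)/2 = 1 - (-5/3 + L)/2 = 1 + (⅚ - L/2) = 11/6 - L/2)
k(Q(Y))² = ((11/6 - ½*3)²)² = ((11/6 - 3/2)²)² = ((⅓)²)² = (⅑)² = 1/81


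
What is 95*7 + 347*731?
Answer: 254322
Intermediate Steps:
95*7 + 347*731 = 665 + 253657 = 254322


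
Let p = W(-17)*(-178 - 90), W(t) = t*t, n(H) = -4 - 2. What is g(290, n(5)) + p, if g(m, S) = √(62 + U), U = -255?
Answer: -77452 + I*√193 ≈ -77452.0 + 13.892*I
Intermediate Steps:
n(H) = -6
W(t) = t²
g(m, S) = I*√193 (g(m, S) = √(62 - 255) = √(-193) = I*√193)
p = -77452 (p = (-17)²*(-178 - 90) = 289*(-268) = -77452)
g(290, n(5)) + p = I*√193 - 77452 = -77452 + I*√193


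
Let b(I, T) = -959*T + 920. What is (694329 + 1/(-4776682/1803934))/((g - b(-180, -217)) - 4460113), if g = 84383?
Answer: -1658293516222/10949953564773 ≈ -0.15144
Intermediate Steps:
b(I, T) = 920 - 959*T
(694329 + 1/(-4776682/1803934))/((g - b(-180, -217)) - 4460113) = (694329 + 1/(-4776682/1803934))/((84383 - (920 - 959*(-217))) - 4460113) = (694329 + 1/(-4776682*1/1803934))/((84383 - (920 + 208103)) - 4460113) = (694329 + 1/(-2388341/901967))/((84383 - 1*209023) - 4460113) = (694329 - 901967/2388341)/((84383 - 209023) - 4460113) = 1658293516222/(2388341*(-124640 - 4460113)) = (1658293516222/2388341)/(-4584753) = (1658293516222/2388341)*(-1/4584753) = -1658293516222/10949953564773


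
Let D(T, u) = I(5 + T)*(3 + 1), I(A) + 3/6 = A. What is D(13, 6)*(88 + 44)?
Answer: 9240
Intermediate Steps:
I(A) = -½ + A
D(T, u) = 18 + 4*T (D(T, u) = (-½ + (5 + T))*(3 + 1) = (9/2 + T)*4 = 18 + 4*T)
D(13, 6)*(88 + 44) = (18 + 4*13)*(88 + 44) = (18 + 52)*132 = 70*132 = 9240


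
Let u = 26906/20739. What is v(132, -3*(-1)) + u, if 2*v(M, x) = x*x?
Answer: 240463/41478 ≈ 5.7974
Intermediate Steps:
v(M, x) = x²/2 (v(M, x) = (x*x)/2 = x²/2)
u = 26906/20739 (u = 26906*(1/20739) = 26906/20739 ≈ 1.2974)
v(132, -3*(-1)) + u = (-3*(-1))²/2 + 26906/20739 = (½)*3² + 26906/20739 = (½)*9 + 26906/20739 = 9/2 + 26906/20739 = 240463/41478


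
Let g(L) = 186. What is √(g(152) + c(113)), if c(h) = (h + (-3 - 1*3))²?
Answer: √11635 ≈ 107.87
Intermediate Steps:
c(h) = (-6 + h)² (c(h) = (h + (-3 - 3))² = (h - 6)² = (-6 + h)²)
√(g(152) + c(113)) = √(186 + (-6 + 113)²) = √(186 + 107²) = √(186 + 11449) = √11635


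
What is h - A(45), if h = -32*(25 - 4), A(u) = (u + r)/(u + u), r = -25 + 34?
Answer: -3363/5 ≈ -672.60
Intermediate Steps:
r = 9
A(u) = (9 + u)/(2*u) (A(u) = (u + 9)/(u + u) = (9 + u)/((2*u)) = (9 + u)*(1/(2*u)) = (9 + u)/(2*u))
h = -672 (h = -32*21 = -672)
h - A(45) = -672 - (9 + 45)/(2*45) = -672 - 54/(2*45) = -672 - 1*⅗ = -672 - ⅗ = -3363/5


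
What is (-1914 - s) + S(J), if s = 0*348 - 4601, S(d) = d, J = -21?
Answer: 2666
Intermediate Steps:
s = -4601 (s = 0 - 4601 = -4601)
(-1914 - s) + S(J) = (-1914 - 1*(-4601)) - 21 = (-1914 + 4601) - 21 = 2687 - 21 = 2666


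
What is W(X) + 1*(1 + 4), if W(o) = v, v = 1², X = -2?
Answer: 6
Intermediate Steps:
v = 1
W(o) = 1
W(X) + 1*(1 + 4) = 1 + 1*(1 + 4) = 1 + 1*5 = 1 + 5 = 6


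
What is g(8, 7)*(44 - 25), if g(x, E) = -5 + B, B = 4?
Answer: -19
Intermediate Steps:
g(x, E) = -1 (g(x, E) = -5 + 4 = -1)
g(8, 7)*(44 - 25) = -(44 - 25) = -1*19 = -19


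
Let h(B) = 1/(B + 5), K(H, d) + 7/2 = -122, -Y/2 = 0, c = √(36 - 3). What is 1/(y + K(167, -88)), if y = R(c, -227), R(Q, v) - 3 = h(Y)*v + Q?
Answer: -16790/2815741 - 100*√33/2815741 ≈ -0.0061669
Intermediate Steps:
c = √33 ≈ 5.7446
Y = 0 (Y = -2*0 = 0)
K(H, d) = -251/2 (K(H, d) = -7/2 - 122 = -251/2)
h(B) = 1/(5 + B)
R(Q, v) = 3 + Q + v/5 (R(Q, v) = 3 + (v/(5 + 0) + Q) = 3 + (v/5 + Q) = 3 + (Q + v/5) = 3 + Q + v/5)
y = -212/5 + √33 (y = 3 + √33 + (⅕)*(-227) = 3 + √33 - 227/5 = -212/5 + √33 ≈ -36.655)
1/(y + K(167, -88)) = 1/((-212/5 + √33) - 251/2) = 1/(-1679/10 + √33)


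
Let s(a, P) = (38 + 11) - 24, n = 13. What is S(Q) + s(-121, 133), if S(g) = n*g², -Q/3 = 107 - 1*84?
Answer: 61918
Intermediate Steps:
s(a, P) = 25 (s(a, P) = 49 - 24 = 25)
Q = -69 (Q = -3*(107 - 1*84) = -3*(107 - 84) = -3*23 = -69)
S(g) = 13*g²
S(Q) + s(-121, 133) = 13*(-69)² + 25 = 13*4761 + 25 = 61893 + 25 = 61918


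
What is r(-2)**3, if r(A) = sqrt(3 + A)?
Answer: 1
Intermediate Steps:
r(-2)**3 = (sqrt(3 - 2))**3 = (sqrt(1))**3 = 1**3 = 1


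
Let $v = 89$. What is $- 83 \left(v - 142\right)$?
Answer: $4399$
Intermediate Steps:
$- 83 \left(v - 142\right) = - 83 \left(89 - 142\right) = \left(-83\right) \left(-53\right) = 4399$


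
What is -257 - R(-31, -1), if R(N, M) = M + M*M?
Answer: -257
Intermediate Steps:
R(N, M) = M + M**2
-257 - R(-31, -1) = -257 - (-1)*(1 - 1) = -257 - (-1)*0 = -257 - 1*0 = -257 + 0 = -257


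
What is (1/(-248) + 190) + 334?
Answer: 129951/248 ≈ 524.00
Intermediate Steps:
(1/(-248) + 190) + 334 = (-1/248 + 190) + 334 = 47119/248 + 334 = 129951/248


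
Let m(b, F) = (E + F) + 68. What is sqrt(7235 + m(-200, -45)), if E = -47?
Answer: sqrt(7211) ≈ 84.918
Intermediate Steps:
m(b, F) = 21 + F (m(b, F) = (-47 + F) + 68 = 21 + F)
sqrt(7235 + m(-200, -45)) = sqrt(7235 + (21 - 45)) = sqrt(7235 - 24) = sqrt(7211)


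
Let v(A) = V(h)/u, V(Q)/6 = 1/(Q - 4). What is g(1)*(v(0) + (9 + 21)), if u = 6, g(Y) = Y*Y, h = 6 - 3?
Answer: 29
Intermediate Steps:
h = 3
g(Y) = Y**2
V(Q) = 6/(-4 + Q) (V(Q) = 6/(Q - 4) = 6/(-4 + Q))
v(A) = -1 (v(A) = (6/(-4 + 3))/6 = (6/(-1))*(1/6) = (6*(-1))*(1/6) = -6*1/6 = -1)
g(1)*(v(0) + (9 + 21)) = 1**2*(-1 + (9 + 21)) = 1*(-1 + 30) = 1*29 = 29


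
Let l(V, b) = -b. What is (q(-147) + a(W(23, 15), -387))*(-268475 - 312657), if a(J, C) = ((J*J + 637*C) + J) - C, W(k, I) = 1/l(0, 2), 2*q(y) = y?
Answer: 143078039909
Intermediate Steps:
q(y) = y/2
W(k, I) = -1/2 (W(k, I) = 1/(-1*2) = 1/(-2) = -1/2)
a(J, C) = J + J**2 + 636*C (a(J, C) = ((J**2 + 637*C) + J) - C = (J + J**2 + 637*C) - C = J + J**2 + 636*C)
(q(-147) + a(W(23, 15), -387))*(-268475 - 312657) = ((1/2)*(-147) + (-1/2 + (-1/2)**2 + 636*(-387)))*(-268475 - 312657) = (-147/2 + (-1/2 + 1/4 - 246132))*(-581132) = (-147/2 - 984529/4)*(-581132) = -984823/4*(-581132) = 143078039909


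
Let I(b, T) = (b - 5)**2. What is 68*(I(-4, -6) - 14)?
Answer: 4556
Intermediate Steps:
I(b, T) = (-5 + b)**2
68*(I(-4, -6) - 14) = 68*((-5 - 4)**2 - 14) = 68*((-9)**2 - 14) = 68*(81 - 14) = 68*67 = 4556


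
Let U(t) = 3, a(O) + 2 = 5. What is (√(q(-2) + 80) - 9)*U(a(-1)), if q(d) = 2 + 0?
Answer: -27 + 3*√82 ≈ 0.16616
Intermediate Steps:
a(O) = 3 (a(O) = -2 + 5 = 3)
q(d) = 2
(√(q(-2) + 80) - 9)*U(a(-1)) = (√(2 + 80) - 9)*3 = (√82 - 9)*3 = (-9 + √82)*3 = -27 + 3*√82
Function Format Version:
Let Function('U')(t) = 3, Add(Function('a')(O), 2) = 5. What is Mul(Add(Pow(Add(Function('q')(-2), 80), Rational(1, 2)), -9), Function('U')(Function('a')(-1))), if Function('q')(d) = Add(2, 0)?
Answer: Add(-27, Mul(3, Pow(82, Rational(1, 2)))) ≈ 0.16616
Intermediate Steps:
Function('a')(O) = 3 (Function('a')(O) = Add(-2, 5) = 3)
Function('q')(d) = 2
Mul(Add(Pow(Add(Function('q')(-2), 80), Rational(1, 2)), -9), Function('U')(Function('a')(-1))) = Mul(Add(Pow(Add(2, 80), Rational(1, 2)), -9), 3) = Mul(Add(Pow(82, Rational(1, 2)), -9), 3) = Mul(Add(-9, Pow(82, Rational(1, 2))), 3) = Add(-27, Mul(3, Pow(82, Rational(1, 2))))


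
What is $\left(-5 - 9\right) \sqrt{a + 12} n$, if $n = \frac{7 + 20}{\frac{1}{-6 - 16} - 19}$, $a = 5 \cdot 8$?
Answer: $\frac{16632 \sqrt{13}}{419} \approx 143.12$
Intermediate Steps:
$a = 40$
$n = - \frac{594}{419}$ ($n = \frac{27}{\frac{1}{-22} - 19} = \frac{27}{- \frac{1}{22} - 19} = \frac{27}{- \frac{419}{22}} = 27 \left(- \frac{22}{419}\right) = - \frac{594}{419} \approx -1.4177$)
$\left(-5 - 9\right) \sqrt{a + 12} n = \left(-5 - 9\right) \sqrt{40 + 12} \left(- \frac{594}{419}\right) = - 14 \sqrt{52} \left(- \frac{594}{419}\right) = - 14 \cdot 2 \sqrt{13} \left(- \frac{594}{419}\right) = - 28 \sqrt{13} \left(- \frac{594}{419}\right) = \frac{16632 \sqrt{13}}{419}$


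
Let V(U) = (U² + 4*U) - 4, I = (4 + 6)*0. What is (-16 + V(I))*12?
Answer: -240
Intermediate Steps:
I = 0 (I = 10*0 = 0)
V(U) = -4 + U² + 4*U
(-16 + V(I))*12 = (-16 + (-4 + 0² + 4*0))*12 = (-16 + (-4 + 0 + 0))*12 = (-16 - 4)*12 = -20*12 = -240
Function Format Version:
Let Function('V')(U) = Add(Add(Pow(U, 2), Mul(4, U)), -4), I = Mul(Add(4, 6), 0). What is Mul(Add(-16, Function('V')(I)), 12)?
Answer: -240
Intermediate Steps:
I = 0 (I = Mul(10, 0) = 0)
Function('V')(U) = Add(-4, Pow(U, 2), Mul(4, U))
Mul(Add(-16, Function('V')(I)), 12) = Mul(Add(-16, Add(-4, Pow(0, 2), Mul(4, 0))), 12) = Mul(Add(-16, Add(-4, 0, 0)), 12) = Mul(Add(-16, -4), 12) = Mul(-20, 12) = -240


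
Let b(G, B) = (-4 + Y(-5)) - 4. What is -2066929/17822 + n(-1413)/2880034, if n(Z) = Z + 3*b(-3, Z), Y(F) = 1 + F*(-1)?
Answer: -1488212771251/12831991487 ≈ -115.98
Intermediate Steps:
Y(F) = 1 - F
b(G, B) = -2 (b(G, B) = (-4 + (1 - 1*(-5))) - 4 = (-4 + (1 + 5)) - 4 = (-4 + 6) - 4 = 2 - 4 = -2)
n(Z) = -6 + Z (n(Z) = Z + 3*(-2) = Z - 6 = -6 + Z)
-2066929/17822 + n(-1413)/2880034 = -2066929/17822 + (-6 - 1413)/2880034 = -2066929*1/17822 - 1419*1/2880034 = -2066929/17822 - 1419/2880034 = -1488212771251/12831991487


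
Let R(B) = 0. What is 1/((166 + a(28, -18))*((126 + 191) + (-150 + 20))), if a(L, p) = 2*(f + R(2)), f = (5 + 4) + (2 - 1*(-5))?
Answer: 1/37026 ≈ 2.7008e-5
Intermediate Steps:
f = 16 (f = 9 + (2 + 5) = 9 + 7 = 16)
a(L, p) = 32 (a(L, p) = 2*(16 + 0) = 2*16 = 32)
1/((166 + a(28, -18))*((126 + 191) + (-150 + 20))) = 1/((166 + 32)*((126 + 191) + (-150 + 20))) = 1/(198*(317 - 130)) = (1/198)/187 = (1/198)*(1/187) = 1/37026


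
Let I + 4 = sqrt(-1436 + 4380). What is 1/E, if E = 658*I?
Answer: 1/481656 + sqrt(46)/240828 ≈ 3.0239e-5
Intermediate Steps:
I = -4 + 8*sqrt(46) (I = -4 + sqrt(-1436 + 4380) = -4 + sqrt(2944) = -4 + 8*sqrt(46) ≈ 50.259)
E = -2632 + 5264*sqrt(46) (E = 658*(-4 + 8*sqrt(46)) = -2632 + 5264*sqrt(46) ≈ 33070.)
1/E = 1/(-2632 + 5264*sqrt(46))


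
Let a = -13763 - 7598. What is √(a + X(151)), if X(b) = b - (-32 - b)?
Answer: I*√21027 ≈ 145.01*I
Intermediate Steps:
X(b) = 32 + 2*b (X(b) = b + (32 + b) = 32 + 2*b)
a = -21361
√(a + X(151)) = √(-21361 + (32 + 2*151)) = √(-21361 + (32 + 302)) = √(-21361 + 334) = √(-21027) = I*√21027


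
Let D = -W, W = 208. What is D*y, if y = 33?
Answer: -6864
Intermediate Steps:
D = -208 (D = -1*208 = -208)
D*y = -208*33 = -6864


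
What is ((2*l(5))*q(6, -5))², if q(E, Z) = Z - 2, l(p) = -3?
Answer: 1764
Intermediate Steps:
q(E, Z) = -2 + Z
((2*l(5))*q(6, -5))² = ((2*(-3))*(-2 - 5))² = (-6*(-7))² = 42² = 1764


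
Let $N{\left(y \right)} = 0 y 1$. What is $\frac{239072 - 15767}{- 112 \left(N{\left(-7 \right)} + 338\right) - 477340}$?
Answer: $- \frac{74435}{171732} \approx -0.43344$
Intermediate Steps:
$N{\left(y \right)} = 0$ ($N{\left(y \right)} = 0 \cdot 1 = 0$)
$\frac{239072 - 15767}{- 112 \left(N{\left(-7 \right)} + 338\right) - 477340} = \frac{239072 - 15767}{- 112 \left(0 + 338\right) - 477340} = \frac{239072 - 15767}{\left(-112\right) 338 - 477340} = \frac{223305}{-37856 - 477340} = \frac{223305}{-515196} = 223305 \left(- \frac{1}{515196}\right) = - \frac{74435}{171732}$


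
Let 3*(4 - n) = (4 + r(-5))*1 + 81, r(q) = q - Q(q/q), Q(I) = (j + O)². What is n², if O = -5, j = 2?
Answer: 3481/9 ≈ 386.78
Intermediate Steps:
Q(I) = 9 (Q(I) = (2 - 5)² = (-3)² = 9)
r(q) = -9 + q (r(q) = q - 1*9 = q - 9 = -9 + q)
n = -59/3 (n = 4 - ((4 + (-9 - 5))*1 + 81)/3 = 4 - ((4 - 14)*1 + 81)/3 = 4 - (-10*1 + 81)/3 = 4 - (-10 + 81)/3 = 4 - ⅓*71 = 4 - 71/3 = -59/3 ≈ -19.667)
n² = (-59/3)² = 3481/9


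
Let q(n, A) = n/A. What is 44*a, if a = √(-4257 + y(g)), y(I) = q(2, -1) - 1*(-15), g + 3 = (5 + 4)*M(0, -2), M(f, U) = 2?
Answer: 88*I*√1061 ≈ 2866.4*I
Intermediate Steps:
g = 15 (g = -3 + (5 + 4)*2 = -3 + 9*2 = -3 + 18 = 15)
y(I) = 13 (y(I) = 2/(-1) - 1*(-15) = 2*(-1) + 15 = -2 + 15 = 13)
a = 2*I*√1061 (a = √(-4257 + 13) = √(-4244) = 2*I*√1061 ≈ 65.146*I)
44*a = 44*(2*I*√1061) = 88*I*√1061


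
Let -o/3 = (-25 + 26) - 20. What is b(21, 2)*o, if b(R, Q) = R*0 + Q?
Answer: 114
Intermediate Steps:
b(R, Q) = Q (b(R, Q) = 0 + Q = Q)
o = 57 (o = -3*((-25 + 26) - 20) = -3*(1 - 20) = -3*(-19) = 57)
b(21, 2)*o = 2*57 = 114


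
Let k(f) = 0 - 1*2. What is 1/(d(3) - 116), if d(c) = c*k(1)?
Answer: -1/122 ≈ -0.0081967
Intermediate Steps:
k(f) = -2 (k(f) = 0 - 2 = -2)
d(c) = -2*c (d(c) = c*(-2) = -2*c)
1/(d(3) - 116) = 1/(-2*3 - 116) = 1/(-6 - 116) = 1/(-122) = -1/122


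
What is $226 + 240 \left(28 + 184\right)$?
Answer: $51106$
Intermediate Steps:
$226 + 240 \left(28 + 184\right) = 226 + 240 \cdot 212 = 226 + 50880 = 51106$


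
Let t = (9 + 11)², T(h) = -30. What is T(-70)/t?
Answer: -3/40 ≈ -0.075000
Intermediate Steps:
t = 400 (t = 20² = 400)
T(-70)/t = -30/400 = -30*1/400 = -3/40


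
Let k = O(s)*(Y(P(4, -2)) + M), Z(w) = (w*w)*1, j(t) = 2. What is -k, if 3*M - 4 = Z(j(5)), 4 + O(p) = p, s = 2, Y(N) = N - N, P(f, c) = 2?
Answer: 16/3 ≈ 5.3333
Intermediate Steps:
Y(N) = 0
O(p) = -4 + p
Z(w) = w² (Z(w) = w²*1 = w²)
M = 8/3 (M = 4/3 + (⅓)*2² = 4/3 + (⅓)*4 = 4/3 + 4/3 = 8/3 ≈ 2.6667)
k = -16/3 (k = (-4 + 2)*(0 + 8/3) = -2*8/3 = -16/3 ≈ -5.3333)
-k = -1*(-16/3) = 16/3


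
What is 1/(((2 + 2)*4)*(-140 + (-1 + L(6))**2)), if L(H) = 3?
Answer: -1/2176 ≈ -0.00045956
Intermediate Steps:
1/(((2 + 2)*4)*(-140 + (-1 + L(6))**2)) = 1/(((2 + 2)*4)*(-140 + (-1 + 3)**2)) = 1/((4*4)*(-140 + 2**2)) = 1/(16*(-140 + 4)) = 1/(16*(-136)) = 1/(-2176) = -1/2176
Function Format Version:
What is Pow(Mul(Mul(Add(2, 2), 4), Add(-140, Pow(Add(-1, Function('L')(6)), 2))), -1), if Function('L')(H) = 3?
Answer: Rational(-1, 2176) ≈ -0.00045956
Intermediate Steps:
Pow(Mul(Mul(Add(2, 2), 4), Add(-140, Pow(Add(-1, Function('L')(6)), 2))), -1) = Pow(Mul(Mul(Add(2, 2), 4), Add(-140, Pow(Add(-1, 3), 2))), -1) = Pow(Mul(Mul(4, 4), Add(-140, Pow(2, 2))), -1) = Pow(Mul(16, Add(-140, 4)), -1) = Pow(Mul(16, -136), -1) = Pow(-2176, -1) = Rational(-1, 2176)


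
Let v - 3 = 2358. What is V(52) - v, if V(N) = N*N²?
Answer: 138247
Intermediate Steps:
v = 2361 (v = 3 + 2358 = 2361)
V(N) = N³
V(52) - v = 52³ - 1*2361 = 140608 - 2361 = 138247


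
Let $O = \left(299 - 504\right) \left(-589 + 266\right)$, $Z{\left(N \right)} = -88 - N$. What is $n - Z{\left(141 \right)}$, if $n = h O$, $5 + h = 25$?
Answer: $1324529$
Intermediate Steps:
$h = 20$ ($h = -5 + 25 = 20$)
$O = 66215$ ($O = \left(-205\right) \left(-323\right) = 66215$)
$n = 1324300$ ($n = 20 \cdot 66215 = 1324300$)
$n - Z{\left(141 \right)} = 1324300 - \left(-88 - 141\right) = 1324300 - -229 = 1324300 + 229 = 1324529$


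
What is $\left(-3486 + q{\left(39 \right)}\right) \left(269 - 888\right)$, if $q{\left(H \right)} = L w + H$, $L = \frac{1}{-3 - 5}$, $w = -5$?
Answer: $\frac{17066449}{8} \approx 2.1333 \cdot 10^{6}$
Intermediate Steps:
$L = - \frac{1}{8}$ ($L = \frac{1}{-8} = - \frac{1}{8} \approx -0.125$)
$q{\left(H \right)} = \frac{5}{8} + H$ ($q{\left(H \right)} = \left(- \frac{1}{8}\right) \left(-5\right) + H = \frac{5}{8} + H$)
$\left(-3486 + q{\left(39 \right)}\right) \left(269 - 888\right) = \left(-3486 + \left(\frac{5}{8} + 39\right)\right) \left(269 - 888\right) = \left(-3486 + \frac{317}{8}\right) \left(-619\right) = \left(- \frac{27571}{8}\right) \left(-619\right) = \frac{17066449}{8}$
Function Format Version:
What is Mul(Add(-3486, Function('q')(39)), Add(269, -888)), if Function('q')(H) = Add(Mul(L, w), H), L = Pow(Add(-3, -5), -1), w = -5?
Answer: Rational(17066449, 8) ≈ 2.1333e+6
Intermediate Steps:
L = Rational(-1, 8) (L = Pow(-8, -1) = Rational(-1, 8) ≈ -0.12500)
Function('q')(H) = Add(Rational(5, 8), H) (Function('q')(H) = Add(Mul(Rational(-1, 8), -5), H) = Add(Rational(5, 8), H))
Mul(Add(-3486, Function('q')(39)), Add(269, -888)) = Mul(Add(-3486, Add(Rational(5, 8), 39)), Add(269, -888)) = Mul(Add(-3486, Rational(317, 8)), -619) = Mul(Rational(-27571, 8), -619) = Rational(17066449, 8)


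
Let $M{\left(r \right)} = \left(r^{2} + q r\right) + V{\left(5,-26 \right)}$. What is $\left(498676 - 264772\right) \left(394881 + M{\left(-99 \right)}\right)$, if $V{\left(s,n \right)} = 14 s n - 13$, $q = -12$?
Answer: $94505870448$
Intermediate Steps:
$V{\left(s,n \right)} = -13 + 14 n s$ ($V{\left(s,n \right)} = 14 n s - 13 = -13 + 14 n s$)
$M{\left(r \right)} = -1833 + r^{2} - 12 r$ ($M{\left(r \right)} = \left(r^{2} - 12 r\right) + \left(-13 + 14 \left(-26\right) 5\right) = \left(r^{2} - 12 r\right) - 1833 = -1833 + r^{2} - 12 r$)
$\left(498676 - 264772\right) \left(394881 + M{\left(-99 \right)}\right) = \left(498676 - 264772\right) \left(394881 - \left(645 - 9801\right)\right) = 233904 \left(394881 + \left(-1833 + 9801 + 1188\right)\right) = 233904 \left(394881 + 9156\right) = 233904 \cdot 404037 = 94505870448$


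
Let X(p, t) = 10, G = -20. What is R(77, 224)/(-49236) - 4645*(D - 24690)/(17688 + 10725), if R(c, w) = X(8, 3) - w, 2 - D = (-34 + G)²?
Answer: 95652644807/21196098 ≈ 4512.8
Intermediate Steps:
D = -2914 (D = 2 - (-34 - 20)² = 2 - 1*(-54)² = 2 - 1*2916 = 2 - 2916 = -2914)
R(c, w) = 10 - w
R(77, 224)/(-49236) - 4645*(D - 24690)/(17688 + 10725) = (10 - 1*224)/(-49236) - 4645*(-2914 - 24690)/(17688 + 10725) = (10 - 224)*(-1/49236) - 4645/(28413/(-27604)) = -214*(-1/49236) - 4645/(28413*(-1/27604)) = 107/24618 - 4645/(-28413/27604) = 107/24618 - 4645*(-27604/28413) = 107/24618 + 128220580/28413 = 95652644807/21196098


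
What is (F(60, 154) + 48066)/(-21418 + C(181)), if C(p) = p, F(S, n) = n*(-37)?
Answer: -42368/21237 ≈ -1.9950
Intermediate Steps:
F(S, n) = -37*n
(F(60, 154) + 48066)/(-21418 + C(181)) = (-37*154 + 48066)/(-21418 + 181) = (-5698 + 48066)/(-21237) = 42368*(-1/21237) = -42368/21237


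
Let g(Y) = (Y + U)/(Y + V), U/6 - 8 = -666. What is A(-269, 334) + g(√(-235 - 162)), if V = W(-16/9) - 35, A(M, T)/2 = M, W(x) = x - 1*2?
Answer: -70396579/153958 + 316647*I*√397/153958 ≈ -457.25 + 40.98*I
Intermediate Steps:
U = -3948 (U = 48 + 6*(-666) = 48 - 3996 = -3948)
W(x) = -2 + x (W(x) = x - 2 = -2 + x)
A(M, T) = 2*M
V = -349/9 (V = (-2 - 16/9) - 35 = -34/9 - 35 = -349/9 ≈ -38.778)
g(Y) = (-3948 + Y)/(-349/9 + Y) (g(Y) = (Y - 3948)/(Y - 349/9) = (-3948 + Y)/(-349/9 + Y))
A(-269, 334) + g(√(-235 - 162)) = 2*(-269) + 9*(-3948 + √(-235 - 162))/(-349 + 9*√(-235 - 162)) = -538 + 9*(-3948 + √(-397))/(-349 + 9*√(-397)) = -538 + 9*(-3948 + I*√397)/(-349 + 9*(I*√397)) = -538 + 9*(-3948 + I*√397)/(-349 + 9*I*√397)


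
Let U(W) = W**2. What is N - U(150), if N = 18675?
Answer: -3825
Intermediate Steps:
N - U(150) = 18675 - 1*150**2 = 18675 - 1*22500 = 18675 - 22500 = -3825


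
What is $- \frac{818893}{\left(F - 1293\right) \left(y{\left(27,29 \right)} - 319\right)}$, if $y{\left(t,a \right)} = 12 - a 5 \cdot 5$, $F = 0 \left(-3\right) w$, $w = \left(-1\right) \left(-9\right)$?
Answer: $- \frac{818893}{1334376} \approx -0.61369$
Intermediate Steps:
$w = 9$
$F = 0$ ($F = 0 \left(-3\right) 9 = 0 \cdot 9 = 0$)
$y{\left(t,a \right)} = 12 - 25 a$ ($y{\left(t,a \right)} = 12 - 5 a 5 = 12 - 25 a$)
$- \frac{818893}{\left(F - 1293\right) \left(y{\left(27,29 \right)} - 319\right)} = - \frac{818893}{\left(0 - 1293\right) \left(\left(12 - 725\right) - 319\right)} = - \frac{818893}{\left(-1293\right) \left(\left(12 - 725\right) - 319\right)} = - \frac{818893}{\left(-1293\right) \left(-713 - 319\right)} = - \frac{818893}{\left(-1293\right) \left(-1032\right)} = - \frac{818893}{1334376}$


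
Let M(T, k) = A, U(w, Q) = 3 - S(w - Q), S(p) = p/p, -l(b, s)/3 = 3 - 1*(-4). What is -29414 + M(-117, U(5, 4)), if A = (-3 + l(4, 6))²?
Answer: -28838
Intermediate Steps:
l(b, s) = -21 (l(b, s) = -3*(3 - 1*(-4)) = -3*(3 + 4) = -3*7 = -21)
S(p) = 1
U(w, Q) = 2 (U(w, Q) = 3 - 1*1 = 3 - 1 = 2)
A = 576 (A = (-3 - 21)² = (-24)² = 576)
M(T, k) = 576
-29414 + M(-117, U(5, 4)) = -29414 + 576 = -28838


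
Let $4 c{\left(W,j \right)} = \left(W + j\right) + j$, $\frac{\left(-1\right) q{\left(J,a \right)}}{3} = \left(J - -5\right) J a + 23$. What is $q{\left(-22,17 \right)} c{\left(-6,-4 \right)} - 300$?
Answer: $\frac{133401}{2} \approx 66701.0$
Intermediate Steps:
$q{\left(J,a \right)} = -69 - 3 J a \left(5 + J\right)$ ($q{\left(J,a \right)} = - 3 \left(\left(J - -5\right) J a + 23\right) = - 3 \left(\left(J + 5\right) J a + 23\right) = - 3 \left(\left(5 + J\right) J a + 23\right) = - 3 \left(J \left(5 + J\right) a + 23\right) = - 3 \left(J a \left(5 + J\right) + 23\right) = - 3 \left(23 + J a \left(5 + J\right)\right) = -69 - 3 J a \left(5 + J\right)$)
$c{\left(W,j \right)} = \frac{j}{2} + \frac{W}{4}$ ($c{\left(W,j \right)} = \frac{\left(W + j\right) + j}{4} = \frac{W + 2 j}{4} = \frac{j}{2} + \frac{W}{4}$)
$q{\left(-22,17 \right)} c{\left(-6,-4 \right)} - 300 = \left(-69 - \left(-330\right) 17 - 51 \left(-22\right)^{2}\right) \left(\frac{1}{2} \left(-4\right) + \frac{1}{4} \left(-6\right)\right) - 300 = \left(-69 + 5610 - 51 \cdot 484\right) \left(-2 - \frac{3}{2}\right) - 300 = \left(-69 + 5610 - 24684\right) \left(- \frac{7}{2}\right) - 300 = \left(-19143\right) \left(- \frac{7}{2}\right) - 300 = \frac{134001}{2} - 300 = \frac{133401}{2}$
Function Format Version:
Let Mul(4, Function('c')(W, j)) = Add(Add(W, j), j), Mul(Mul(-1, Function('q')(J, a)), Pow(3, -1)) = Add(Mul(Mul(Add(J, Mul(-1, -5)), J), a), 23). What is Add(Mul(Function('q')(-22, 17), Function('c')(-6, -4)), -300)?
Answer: Rational(133401, 2) ≈ 66701.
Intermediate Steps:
Function('q')(J, a) = Add(-69, Mul(-3, J, a, Add(5, J))) (Function('q')(J, a) = Mul(-3, Add(Mul(Mul(Add(J, Mul(-1, -5)), J), a), 23)) = Mul(-3, Add(Mul(Mul(Add(J, 5), J), a), 23)) = Mul(-3, Add(Mul(Mul(Add(5, J), J), a), 23)) = Mul(-3, Add(Mul(Mul(J, Add(5, J)), a), 23)) = Mul(-3, Add(Mul(J, a, Add(5, J)), 23)) = Mul(-3, Add(23, Mul(J, a, Add(5, J)))) = Add(-69, Mul(-3, J, a, Add(5, J))))
Function('c')(W, j) = Add(Mul(Rational(1, 2), j), Mul(Rational(1, 4), W)) (Function('c')(W, j) = Mul(Rational(1, 4), Add(Add(W, j), j)) = Mul(Rational(1, 4), Add(W, Mul(2, j))) = Add(Mul(Rational(1, 2), j), Mul(Rational(1, 4), W)))
Add(Mul(Function('q')(-22, 17), Function('c')(-6, -4)), -300) = Add(Mul(Add(-69, Mul(-15, -22, 17), Mul(-3, 17, Pow(-22, 2))), Add(Mul(Rational(1, 2), -4), Mul(Rational(1, 4), -6))), -300) = Add(Mul(Add(-69, 5610, Mul(-3, 17, 484)), Add(-2, Rational(-3, 2))), -300) = Add(Mul(Add(-69, 5610, -24684), Rational(-7, 2)), -300) = Add(Mul(-19143, Rational(-7, 2)), -300) = Add(Rational(134001, 2), -300) = Rational(133401, 2)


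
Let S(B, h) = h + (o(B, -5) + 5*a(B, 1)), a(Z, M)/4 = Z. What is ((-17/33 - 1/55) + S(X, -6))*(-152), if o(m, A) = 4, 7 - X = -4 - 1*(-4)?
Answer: -313424/15 ≈ -20895.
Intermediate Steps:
X = 7 (X = 7 - (-4 - 1*(-4)) = 7 - (-4 + 4) = 7 - 1*0 = 7 + 0 = 7)
a(Z, M) = 4*Z
S(B, h) = 4 + h + 20*B (S(B, h) = h + (4 + 5*(4*B)) = h + (4 + 20*B) = 4 + h + 20*B)
((-17/33 - 1/55) + S(X, -6))*(-152) = ((-17/33 - 1/55) + (4 - 6 + 20*7))*(-152) = ((-17*1/33 - 1*1/55) + (4 - 6 + 140))*(-152) = ((-17/33 - 1/55) + 138)*(-152) = (-8/15 + 138)*(-152) = (2062/15)*(-152) = -313424/15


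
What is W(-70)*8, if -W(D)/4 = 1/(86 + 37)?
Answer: -32/123 ≈ -0.26016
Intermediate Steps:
W(D) = -4/123 (W(D) = -4/(86 + 37) = -4/123)
W(-70)*8 = -4/123*8 = -32/123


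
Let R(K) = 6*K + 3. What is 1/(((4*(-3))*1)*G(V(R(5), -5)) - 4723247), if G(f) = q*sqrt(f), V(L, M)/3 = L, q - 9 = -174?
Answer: -4723247/22308674103409 - 5940*sqrt(11)/22308674103409 ≈ -2.1261e-7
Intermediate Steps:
q = -165 (q = 9 - 174 = -165)
R(K) = 3 + 6*K
V(L, M) = 3*L
G(f) = -165*sqrt(f)
1/(((4*(-3))*1)*G(V(R(5), -5)) - 4723247) = 1/(((4*(-3))*1)*(-165*sqrt(3)*sqrt(3 + 6*5)) - 4723247) = 1/((-12*1)*(-165*sqrt(3)*sqrt(3 + 30)) - 4723247) = 1/(-(-1980)*sqrt(3*33) - 4723247) = 1/(-(-1980)*sqrt(99) - 4723247) = 1/(-(-1980)*3*sqrt(11) - 4723247) = 1/(-(-5940)*sqrt(11) - 4723247) = 1/(5940*sqrt(11) - 4723247) = 1/(-4723247 + 5940*sqrt(11))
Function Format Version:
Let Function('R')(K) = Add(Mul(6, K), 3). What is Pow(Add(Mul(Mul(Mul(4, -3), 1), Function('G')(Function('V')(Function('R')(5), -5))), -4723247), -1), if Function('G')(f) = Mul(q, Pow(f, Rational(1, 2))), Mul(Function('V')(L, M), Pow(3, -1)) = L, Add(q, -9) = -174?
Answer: Add(Rational(-4723247, 22308674103409), Mul(Rational(-5940, 22308674103409), Pow(11, Rational(1, 2)))) ≈ -2.1261e-7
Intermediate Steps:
q = -165 (q = Add(9, -174) = -165)
Function('R')(K) = Add(3, Mul(6, K))
Function('V')(L, M) = Mul(3, L)
Function('G')(f) = Mul(-165, Pow(f, Rational(1, 2)))
Pow(Add(Mul(Mul(Mul(4, -3), 1), Function('G')(Function('V')(Function('R')(5), -5))), -4723247), -1) = Pow(Add(Mul(Mul(Mul(4, -3), 1), Mul(-165, Pow(Mul(3, Add(3, Mul(6, 5))), Rational(1, 2)))), -4723247), -1) = Pow(Add(Mul(Mul(-12, 1), Mul(-165, Pow(Mul(3, Add(3, 30)), Rational(1, 2)))), -4723247), -1) = Pow(Add(Mul(-12, Mul(-165, Pow(Mul(3, 33), Rational(1, 2)))), -4723247), -1) = Pow(Add(Mul(-12, Mul(-165, Pow(99, Rational(1, 2)))), -4723247), -1) = Pow(Add(Mul(-12, Mul(-165, Mul(3, Pow(11, Rational(1, 2))))), -4723247), -1) = Pow(Add(Mul(-12, Mul(-495, Pow(11, Rational(1, 2)))), -4723247), -1) = Pow(Add(Mul(5940, Pow(11, Rational(1, 2))), -4723247), -1) = Pow(Add(-4723247, Mul(5940, Pow(11, Rational(1, 2)))), -1)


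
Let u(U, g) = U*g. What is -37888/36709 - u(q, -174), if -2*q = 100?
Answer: -319406188/36709 ≈ -8701.0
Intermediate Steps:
q = -50 (q = -½*100 = -50)
-37888/36709 - u(q, -174) = -37888/36709 - (-50)*(-174) = -37888*1/36709 - 1*8700 = -37888/36709 - 8700 = -319406188/36709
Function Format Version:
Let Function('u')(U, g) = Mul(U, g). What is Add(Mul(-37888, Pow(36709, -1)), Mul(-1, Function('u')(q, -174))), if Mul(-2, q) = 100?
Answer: Rational(-319406188, 36709) ≈ -8701.0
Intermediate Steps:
q = -50 (q = Mul(Rational(-1, 2), 100) = -50)
Add(Mul(-37888, Pow(36709, -1)), Mul(-1, Function('u')(q, -174))) = Add(Mul(-37888, Pow(36709, -1)), Mul(-1, Mul(-50, -174))) = Add(Mul(-37888, Rational(1, 36709)), Mul(-1, 8700)) = Add(Rational(-37888, 36709), -8700) = Rational(-319406188, 36709)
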